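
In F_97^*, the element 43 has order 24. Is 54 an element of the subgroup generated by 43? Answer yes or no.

yes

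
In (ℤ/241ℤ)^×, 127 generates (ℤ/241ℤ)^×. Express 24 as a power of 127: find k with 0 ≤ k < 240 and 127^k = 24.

176

Baby-step giant-step with m = ceil(sqrt(240)) = 16.
Baby table (127^j mod 241 for j=0..15):
  0:1  1:127  2:223  3:124  4:83  5:178  6:193  7:170
  8:141  9:73  10:113  11:132  12:135  13:34  14:221  15:111
Giant step factor: 127^(-16) ≡ 160 (mod 241).
Scan 24·160^i mod 241 for i = 0, 1, …:
  i=0: 24   i=1: 225   i=2: 91   i=3: 100
  i=4: 94   i=5: 98   i=6: 15   i=7: 231
  i=8: 87   i=9: 183   i=10: 119   i=11: 1
Match at i=11, j=0: k = 11·16 + 0 = 176.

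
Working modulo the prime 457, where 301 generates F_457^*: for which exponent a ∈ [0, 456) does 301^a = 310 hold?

346

Baby-step giant-step with m = ceil(sqrt(456)) = 22.
Baby table (301^j mod 457 for j=0..21):
  0:1  1:301  2:115  3:340  4:429  5:255  6:436  7:77
  8:327  9:172  10:131  11:129  12:441  13:211  14:445  15:44
  16:448  17:33  18:336  19:139  20:252  21:447
Giant step factor: 301^(-22) ≡ 295 (mod 457).
Scan 310·295^i mod 457 for i = 0, 1, …:
  i=0: 310   i=1: 50   i=2: 126   i=3: 153
  i=4: 349   i=5: 130   i=6: 419   i=7: 215
  i=8: 359   i=9: 338     …   i=14: 127
  i=15: 448
Match at i=15, j=16: a = 15·22 + 16 = 346.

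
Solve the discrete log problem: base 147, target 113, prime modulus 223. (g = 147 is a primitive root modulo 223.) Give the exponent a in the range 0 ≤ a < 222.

85

Baby-step giant-step with m = ceil(sqrt(222)) = 15.
Baby table (147^j mod 223 for j=0..14):
  0:1  1:147  2:201  3:111  4:38  5:11  6:56  7:204
  8:106  9:195  10:121  11:170  12:14  13:51  14:138
Giant step factor: 147^(-15) ≡ 191 (mod 223).
Scan 113·191^i mod 223 for i = 0, 1, …:
  i=0: 113   i=1: 175   i=2: 198   i=3: 131
  i=4: 45   i=5: 121
Match at i=5, j=10: a = 5·15 + 10 = 85.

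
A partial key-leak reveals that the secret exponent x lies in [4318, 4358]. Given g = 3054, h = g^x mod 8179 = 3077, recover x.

4326

Compute 3054^4318 mod 8179 = 7882, then multiply by 3054 repeatedly:
  3054^4318=7882  3054^4319=831  3054^4320=2384  3054^4321=1426  3054^4322=3776
  3054^4323=7693  3054^4324=4334  3054^4325=2414  3054^4326=3077
Found 3077 at exponent 4326.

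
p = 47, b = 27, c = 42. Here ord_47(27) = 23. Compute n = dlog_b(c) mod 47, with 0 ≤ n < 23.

5

Successive powers of 27 modulo 47:
  27^0=1  27^1=27  27^2=24  27^3=37  27^4=12  27^5=42
So 27^5 ≡ 42 (mod 47), giving n = 5.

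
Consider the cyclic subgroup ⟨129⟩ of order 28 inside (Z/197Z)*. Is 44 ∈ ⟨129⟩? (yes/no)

44 ∈ ⟨129⟩ iff 44^28 ≡ 1 (mod 197), since |⟨129⟩| = 28.
44^28 mod 197 = 191.
Since 191 ≠ 1, 44 does not lie in the subgroup.

no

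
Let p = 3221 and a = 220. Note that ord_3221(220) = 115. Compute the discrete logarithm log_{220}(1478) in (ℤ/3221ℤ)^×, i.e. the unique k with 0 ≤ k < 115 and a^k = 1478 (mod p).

21

Baby-step giant-step with m = ceil(sqrt(115)) = 11.
Baby table (220^j mod 3221 for j=0..10):
  0:1  1:220  2:85  3:2595  4:783  5:1547  6:2135  7:2655
  8:1099  9:205  10:6
Giant step factor: 220^(-11) ≡ 632 (mod 3221).
Scan 1478·632^i mod 3221 for i = 0, 1, …:
  i=0: 1478   i=1: 6
Match at i=1, j=10: k = 1·11 + 10 = 21.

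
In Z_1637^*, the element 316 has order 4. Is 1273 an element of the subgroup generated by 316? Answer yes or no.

no

⟨316⟩ has order 4; its elements mod 1637 are {1, 316, 1321, 1636}.
1273 is not in this set.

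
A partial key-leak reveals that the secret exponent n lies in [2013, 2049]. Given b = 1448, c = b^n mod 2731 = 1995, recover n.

2018

Compute 1448^2013 mod 2731 = 55, then multiply by 1448 repeatedly:
  1448^2013=55  1448^2014=441  1448^2015=2245  1448^2016=870  1448^2017=769
  1448^2018=1995
Found 1995 at exponent 2018.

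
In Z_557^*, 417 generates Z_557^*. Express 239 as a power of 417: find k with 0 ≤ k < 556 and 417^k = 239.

345

Baby-step giant-step with m = ceil(sqrt(556)) = 24.
Baby table (417^j mod 557 for j=0..23):
  0:1  1:417  2:105  3:339  4:442  5:504  6:179  7:5
  8:414  9:525  10:24  11:539  12:292  13:338  14:25  15:399
  16:397  17:120  18:467  19:346  20:19  21:125  22:324  23:314
Giant step factor: 417^(-24) ≡ 285 (mod 557).
Scan 239·285^i mod 557 for i = 0, 1, …:
  i=0: 239   i=1: 161   i=2: 211   i=3: 536
  i=4: 142   i=5: 366   i=6: 151   i=7: 146
  i=8: 392   i=9: 320     …   i=13: 295
  i=14: 525
Match at i=14, j=9: k = 14·24 + 9 = 345.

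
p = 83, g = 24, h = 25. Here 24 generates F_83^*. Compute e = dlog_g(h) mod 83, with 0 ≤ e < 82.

4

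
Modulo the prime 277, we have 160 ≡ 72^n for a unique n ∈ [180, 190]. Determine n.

184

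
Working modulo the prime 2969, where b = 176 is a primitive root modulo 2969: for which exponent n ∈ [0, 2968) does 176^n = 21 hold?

2271

Baby-step giant-step with m = ceil(sqrt(2968)) = 55.
Baby table (176^j mod 2969 for j=0..54):
  0:1  1:176  2:1286  3:692  4:63  5:2181  6:855  7:2030
  8:1000  9:829  10:423  11:223  12:651  13:1754  14:2897  15:2173
  16:2416  17:649  18:1402  19:325  20:789  21:2290  22:2225  23:2661
  24:2203  25:1758  26:632  27:1379  28:2215  29:901  30:1219  31:776
  32:2  33:352  34:2572  35:1384  36:126  37:1393  38:1710  39:1091
  40:2000  41:1658  42:846  43:446  44:1302  45:539  46:2825  47:1377
  48:1863  49:1298  50:2804  51:650  52:1578  53:1611  54:1481
Giant step factor: 176^(-55) ≡ 2434 (mod 2969).
Scan 21·2434^i mod 2969 for i = 0, 1, …:
  i=0: 21   i=1: 641   i=2: 1469   i=3: 870
  i=4: 683   i=5: 2751   i=6: 839   i=7: 2423
  i=8: 1148   i=9: 403     …   i=40: 2182
  i=41: 2416
Match at i=41, j=16: n = 41·55 + 16 = 2271.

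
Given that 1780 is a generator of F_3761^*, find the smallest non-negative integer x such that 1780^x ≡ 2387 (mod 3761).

Baby-step giant-step with m = ceil(sqrt(3760)) = 62.
Baby table (1780^j mod 3761 for j=0..61):
  0:1  1:1780  2:1638  3:865  4:1451  5:2734  6:3547  7:2702
  8:3002  9:2940  10:1649  11:1640  12:664  13:966  14:703  15:2688
  16:648  17:2574  18:822  19:131  20:3759  21:201  22:485  23:2031
  24:859  25:2054  26:428  27:2118  28:1518  29:1642  30:463  31:481
  32:2433  33:1829  34:2355  35:2146  36:2465  37:2374  38:2117  39:3499
  40:4  41:3359  42:2791  43:3460  44:2043  45:3414  46:2905  47:3286
  48:725  49:477  50:2835  51:2799  52:2656  53:103  54:2812  55:3230
  56:2592  57:2774  58:3288  59:524  60:3753  61:804
Giant step factor: 1780^(-62) ≡ 2402 (mod 3761).
Scan 2387·2402^i mod 3761 for i = 0, 1, …:
  i=0: 2387   i=1: 1810   i=2: 3665   i=3: 2590
  i=4: 486   i=5: 1462   i=6: 2711   i=7: 1531
  i=8: 2965   i=9: 2357     …   i=25: 3555
  i=26: 1640
Match at i=26, j=11: x = 26·62 + 11 = 1623.

1623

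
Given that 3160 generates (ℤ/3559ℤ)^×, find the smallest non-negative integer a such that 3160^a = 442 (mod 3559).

849

Baby-step giant-step with m = ceil(sqrt(3558)) = 60.
Baby table (3160^j mod 3559 for j=0..59):
  0:1  1:3160  2:2605  3:3392  4:2571  5:2722  6:2976  7:1282
  8:978  9:1268  10:3005  11:388  12:1784  13:3543  14:2825  15:1028
  16:2672  17:1572  18:2715  19:2210  20:842  21:2147  22:1066  23:1746
  24:910  25:3487  26:256  27:1067  28:1347  29:3515  30:3320  31:2827
  32:230  33:764  34:1238  35:739  36:536  37:3235  38:1152  39:3022
  40:723  41:3361  42:704  43:265  44:1035  45:3438  46:2012  47:1546
  48:2412  49:2101  50:1625  51:2922  52:1474  53:2668  54:3168  55:2972
  56:2878  57:1235  58:1936  59:3398
Giant step factor: 3160^(-60) ≡ 2996 (mod 3559).
Scan 442·2996^i mod 3559 for i = 0, 1, …:
  i=0: 442   i=1: 284   i=2: 263   i=3: 1409
  i=4: 390   i=5: 1088   i=6: 3163   i=7: 2290
  i=8: 2647   i=9: 960     …   i=13: 219
  i=14: 1268
Match at i=14, j=9: a = 14·60 + 9 = 849.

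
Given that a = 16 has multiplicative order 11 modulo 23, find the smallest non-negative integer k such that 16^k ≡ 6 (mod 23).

5

Successive powers of 16 modulo 23:
  16^0=1  16^1=16  16^2=3  16^3=2  16^4=9  16^5=6
So 16^5 ≡ 6 (mod 23), giving k = 5.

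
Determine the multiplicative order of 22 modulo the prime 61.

The order of 22 must divide p − 1 = 60 = 2^2 · 3 · 5.
Divisors: 1, 2, 3, 4, 5, 6, 10, 12, 15, 20, 30, 60.
Check each in increasing order: 22^1 ≡ 22;  22^2 ≡ 57;  22^3 ≡ 34;  22^4 ≡ 16;  22^5 ≡ 47;  22^6 ≡ 58;  22^10 ≡ 13;  22^12 ≡ 9;  22^15 ≡ 1.
Smallest exponent giving 1 is 15.

15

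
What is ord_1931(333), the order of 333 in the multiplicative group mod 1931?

The order of 333 must divide p − 1 = 1930 = 2 · 5 · 193.
Divisors: 1, 2, 5, 10, 193, 386, 965, 1930.
Check each in increasing order: 333^1 ≡ 333;  333^2 ≡ 822;  333^5 ≡ 721;  333^10 ≡ 402;  333^193 ≡ 1.
Smallest exponent giving 1 is 193.

193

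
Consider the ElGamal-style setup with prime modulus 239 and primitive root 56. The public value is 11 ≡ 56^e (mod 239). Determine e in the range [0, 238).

6

Successive powers of 56 modulo 239:
  56^0=1  56^1=56  56^2=29  56^3=190  56^4=124  56^5=13
  56^6=11
So 56^6 ≡ 11 (mod 239), giving e = 6.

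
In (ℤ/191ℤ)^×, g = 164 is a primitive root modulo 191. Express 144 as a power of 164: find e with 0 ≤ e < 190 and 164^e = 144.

Baby-step giant-step with m = ceil(sqrt(190)) = 14.
Baby table (164^j mod 191 for j=0..13):
  0:1  1:164  2:156  3:181  4:79  5:159  6:100  7:165
  8:129  9:146  10:69  11:47  12:68  13:74
Giant step factor: 164^(-14) ≡ 102 (mod 191).
Scan 144·102^i mod 191 for i = 0, 1, …:
  i=0: 144   i=1: 172   i=2: 163   i=3: 9
  i=4: 154   i=5: 46   i=6: 108   i=7: 129
Match at i=7, j=8: e = 7·14 + 8 = 106.

106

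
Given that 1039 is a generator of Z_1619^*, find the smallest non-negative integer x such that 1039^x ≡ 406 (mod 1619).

1280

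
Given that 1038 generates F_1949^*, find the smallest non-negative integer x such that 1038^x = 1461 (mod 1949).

119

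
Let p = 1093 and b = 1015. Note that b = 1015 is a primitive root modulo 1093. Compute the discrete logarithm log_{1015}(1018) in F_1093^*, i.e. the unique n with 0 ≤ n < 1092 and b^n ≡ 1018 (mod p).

Baby-step giant-step with m = ceil(sqrt(1092)) = 34.
Baby table (1015^j mod 1093 for j=0..33):
  0:1  1:1015  2:619  3:903  4:611  5:434  6:31  7:861
  8:608  9:668  10:360  11:338  12:961  13:459  14:267  15:1034
  16:230  17:641  18:280  19:20  20:626  21:357  22:572  23:197
  24:1029  25:620  26:825  27:137  28:244  29:642  30:202  31:639
  32:436  33:968
Giant step factor: 1015^(-34) ≡ 201 (mod 1093).
Scan 1018·201^i mod 1093 for i = 0, 1, …:
  i=0: 1018   i=1: 227   i=2: 814   i=3: 757
  i=4: 230
Match at i=4, j=16: n = 4·34 + 16 = 152.

152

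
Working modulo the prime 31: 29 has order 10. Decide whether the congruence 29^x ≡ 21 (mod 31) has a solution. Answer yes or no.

⟨29⟩ has order 10; its elements mod 31 are {1, 2, 4, 8, 15, 16, 23, 27, 29, 30}.
21 is not in this set.

no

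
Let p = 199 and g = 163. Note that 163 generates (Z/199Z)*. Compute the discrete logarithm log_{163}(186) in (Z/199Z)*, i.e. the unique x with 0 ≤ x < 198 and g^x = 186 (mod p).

Baby-step giant-step with m = ceil(sqrt(198)) = 15.
Baby table (163^j mod 199 for j=0..14):
  0:1  1:163  2:102  3:109  4:56  5:173  6:140  7:134
  8:151  9:136  10:79  11:141  12:98  13:54  14:46
Giant step factor: 163^(-15) ≡ 171 (mod 199).
Scan 186·171^i mod 199 for i = 0, 1, …:
  i=0: 186   i=1: 165   i=2: 156   i=3: 10
  i=4: 118   i=5: 79
Match at i=5, j=10: x = 5·15 + 10 = 85.

85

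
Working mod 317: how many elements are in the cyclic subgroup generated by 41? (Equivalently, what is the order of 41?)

316

The order of 41 must divide p − 1 = 316 = 2^2 · 79.
Divisors: 1, 2, 4, 79, 158, 316.
Check each in increasing order: 41^1 ≡ 41;  41^2 ≡ 96;  41^4 ≡ 23;  41^79 ≡ 203;  41^158 ≡ 316;  41^316 ≡ 1.
Smallest exponent giving 1 is 316.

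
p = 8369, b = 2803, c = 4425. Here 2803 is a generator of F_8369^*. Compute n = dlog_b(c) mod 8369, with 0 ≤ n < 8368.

1696

Baby-step giant-step with m = ceil(sqrt(8368)) = 92.
Baby table (2803^j mod 8369 for j=0..91):
  0:1  1:2803  2:6687  3:5470  4:402  5:5360  6:1725  7:6262
  8:2593  9:3887  10:7192  11:6624  12:4630  13:5940  14:3879  15:1506
  16:3342  17:2715  18:2724  19:2844  20:4444  21:3460  22:7078  23:5104
  24:3891  25:1666  26:8265  27:1403  28:7548  29:212  30:37  31:3283
  32:4718  33:1534  34:6505  35:5833  36:5242  37:5731  38:3882  39:1546
  40:6665  41:2387  42:3930  43:2186  44:1250  45:5508  46:6488  47:27
  48:360  49:4800  50:5417  51:2485  52:2447  53:4730  54:1694  55:3059
  56:4521  57:1697  58:3099  59:7844  60:1369  61:4305  62:7186  63:6544
  64:6353  65:6596  66:1467  67:2822  68:1361  69:6988  70:3904  71:4629
  72:3137  73:5561  74:4405  75:2940  76:5724  77:999  78:4951  79:1851
  80:7942  81:8255  82:6849  83:7630  84:4095  85:4386  86:8266  87:4206
  88:5866  89:5682  90:439  91:274
Giant step factor: 2803^(-92) ≡ 7035 (mod 8369).
Scan 4425·7035^i mod 8369 for i = 0, 1, …:
  i=0: 4425   i=1: 5564   i=2: 927   i=3: 1994
  i=4: 1346   i=5: 3771   i=6: 7624   i=7: 6288
  i=8: 5915   i=9: 1357     …   i=17: 1256
  i=18: 6665
Match at i=18, j=40: n = 18·92 + 40 = 1696.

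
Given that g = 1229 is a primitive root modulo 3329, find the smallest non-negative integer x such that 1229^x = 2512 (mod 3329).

Baby-step giant-step with m = ceil(sqrt(3328)) = 58.
Baby table (1229^j mod 3329 for j=0..57):
  0:1  1:1229  2:2404  3:1693  4:72  5:1934  6:3309  7:2052
  8:1855  9:2759  10:1889  11:1268  12:400  13:2237  14:2848  15:1413
  16:2168  17:1272  18:1987  19:1866  20:2962  21:1701  22:3246  23:1192
  24:208  25:2628  26:682  27:2599  28:1660  29:2792  30:2498  31:704
  32:3005  33:1284  34:90  35:753  36:3304  37:2565  38:3151  39:952
  40:1529  41:1585  42:500  43:1964  44:231  45:934  46:2710  47:1590
  48:3316  49:668  50:2038  51:1294  52:2393  53:1490  54:260  55:3285
  56:2517  57:752
Giant step factor: 1229^(-58) ≡ 2737 (mod 3329).
Scan 2512·2737^i mod 3329 for i = 0, 1, …:
  i=0: 2512   i=1: 959   i=2: 1531   i=3: 2465
  i=4: 2151   i=5: 1615   i=6: 2672   i=7: 2780
  i=8: 2095   i=9: 1477     …   i=19: 2428
  i=20: 752
Match at i=20, j=57: x = 20·58 + 57 = 1217.

1217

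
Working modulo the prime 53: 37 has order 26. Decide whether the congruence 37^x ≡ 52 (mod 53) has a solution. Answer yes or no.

52 ∈ ⟨37⟩ iff 52^26 ≡ 1 (mod 53), since |⟨37⟩| = 26.
52^26 mod 53 = 1.
Since 1 = 1, 52 lies in the subgroup.

yes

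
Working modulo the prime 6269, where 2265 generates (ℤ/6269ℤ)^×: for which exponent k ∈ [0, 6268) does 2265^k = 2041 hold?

Baby-step giant-step with m = ceil(sqrt(6268)) = 80.
Baby table (2265^j mod 6269 for j=0..79):
  0:1  1:2265  2:2183  3:4523  4:1049  5:34  6:1782  7:5263
  8:3326  9:4321  10:1156  11:4167  12:3410  13:242  14:2727  15:1690
  16:3760  17:3098  18:1959  19:4952  20:1039  21:2460  22:5028  23:3916
  24:5374  25:3981  26:2143  27:1689  28:1495  29:915  30:3705  31:3903
  32:1005  33:678  34:6034  35:590  36:1053  37:2825  38:4245  39:4548
  40:1253  41:4457  42:2015  43:143  44:4176  45:4988  46:1082  47:5820
  48:4862  49:4066  50:329  51:5443  52:3541  53:2314  54:326  55:4917
  56:3261  57:1283  58:3448  59:4815  60:4184  61:4301  62:6008  63:4390
  64:716  65:4338  66:2047  67:3664  68:5073  69:5537  70:3305  71:639
  72:5465  73:3219  74:188  75:5797  76:2919  77:4009  78:2873  79:123
Giant step factor: 2265^(-80) ≡ 1177 (mod 6269).
Scan 2041·1177^i mod 6269 for i = 0, 1, …:
  i=0: 2041   i=1: 1230   i=2: 5840   i=3: 2856
  i=4: 1328   i=5: 2075   i=6: 3634   i=7: 1760
  i=8: 2750   i=9: 1946     …   i=68: 3369
  i=69: 3305
Match at i=69, j=70: k = 69·80 + 70 = 5590.

5590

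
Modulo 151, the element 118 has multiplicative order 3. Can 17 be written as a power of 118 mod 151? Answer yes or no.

no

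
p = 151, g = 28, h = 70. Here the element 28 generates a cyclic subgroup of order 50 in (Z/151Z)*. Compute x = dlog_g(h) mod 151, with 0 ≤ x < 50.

Baby-step giant-step with m = ceil(sqrt(50)) = 8.
Baby table (28^j mod 151 for j=0..7):
  0:1  1:28  2:29  3:57  4:86  5:143  6:78  7:70
Giant step factor: 28^(-8) ≡ 50 (mod 151).
Scan 70·50^i mod 151 for i = 0, 1, …:
  i=0: 70
Match at i=0, j=7: x = 0·8 + 7 = 7.

7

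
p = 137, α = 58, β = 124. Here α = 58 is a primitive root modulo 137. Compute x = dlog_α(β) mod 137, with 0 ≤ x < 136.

9

Baby-step giant-step with m = ceil(sqrt(136)) = 12.
Baby table (58^j mod 137 for j=0..11):
  0:1  1:58  2:76  3:24  4:22  5:43  6:28  7:117
  8:73  9:124  10:68  11:108
Giant step factor: 58^(-12) ≡ 18 (mod 137).
Scan 124·18^i mod 137 for i = 0, 1, …:
  i=0: 124
Match at i=0, j=9: x = 0·12 + 9 = 9.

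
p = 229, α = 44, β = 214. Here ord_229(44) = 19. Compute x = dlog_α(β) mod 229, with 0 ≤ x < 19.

11

Successive powers of 44 modulo 229:
  44^0=1  44^1=44  44^2=104  44^3=225  44^4=53  44^5=42
  44^6=16  44^7=17  44^8=61  44^9=165  44^10=161  44^11=214
So 44^11 ≡ 214 (mod 229), giving x = 11.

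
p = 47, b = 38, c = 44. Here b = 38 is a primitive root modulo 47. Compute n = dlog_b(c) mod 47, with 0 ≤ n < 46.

35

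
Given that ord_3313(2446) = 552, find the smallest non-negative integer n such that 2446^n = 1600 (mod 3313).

73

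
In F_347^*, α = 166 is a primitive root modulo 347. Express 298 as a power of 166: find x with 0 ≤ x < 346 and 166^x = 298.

Baby-step giant-step with m = ceil(sqrt(346)) = 19.
Baby table (166^j mod 347 for j=0..18):
  0:1  1:166  2:143  3:142  4:323  5:180  6:38  7:62
  8:229  9:191  10:129  11:247  12:56  13:274  14:27  15:318
  16:44  17:17  18:46
Giant step factor: 166^(-19) ≡ 174 (mod 347).
Scan 298·174^i mod 347 for i = 0, 1, …:
  i=0: 298   i=1: 149   i=2: 248   i=3: 124
  i=4: 62
Match at i=4, j=7: x = 4·19 + 7 = 83.

83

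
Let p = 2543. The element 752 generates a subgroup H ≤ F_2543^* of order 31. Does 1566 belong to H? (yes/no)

no

1566 ∈ ⟨752⟩ iff 1566^31 ≡ 1 (mod 2543), since |⟨752⟩| = 31.
1566^31 mod 2543 = 1435.
Since 1435 ≠ 1, 1566 does not lie in the subgroup.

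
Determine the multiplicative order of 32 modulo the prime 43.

The order of 32 must divide p − 1 = 42 = 2 · 3 · 7.
Divisors: 1, 2, 3, 6, 7, 14, 21, 42.
Check each in increasing order: 32^1 ≡ 32;  32^2 ≡ 35;  32^3 ≡ 2;  32^6 ≡ 4;  32^7 ≡ 42;  32^14 ≡ 1.
Smallest exponent giving 1 is 14.

14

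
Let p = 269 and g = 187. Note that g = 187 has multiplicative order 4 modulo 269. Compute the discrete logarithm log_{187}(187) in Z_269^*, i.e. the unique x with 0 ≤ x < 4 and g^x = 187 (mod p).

Successive powers of 187 modulo 269:
  187^0=1  187^1=187
So 187^1 ≡ 187 (mod 269), giving x = 1.

1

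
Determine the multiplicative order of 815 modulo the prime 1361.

680

The order of 815 must divide p − 1 = 1360 = 2^4 · 5 · 17.
Divisors: 1, 2, 4, 5, 8, 10, 16, 17, 20, 34, 40, 68, 80, 85, 136, 170, 272, 340, 680, 1360.
Check each in increasing order: 815^1 ≡ 815;  815^2 ≡ 57;  815^4 ≡ 527;  815^5 ≡ 790;  815^8 ≡ 85;  815^10 ≡ 762;  815^16 ≡ 420;  815^17 ≡ 689;  815^20 ≡ 858;  815^34 ≡ 1093;  815^40 ≡ 1224;  815^68 ≡ 1052;  815^80 ≡ 1076;  815^85 ≡ 776;  815^136 ≡ 211;  815^170 ≡ 614;  815^272 ≡ 969;  815^340 ≡ 1360;  815^680 ≡ 1.
Smallest exponent giving 1 is 680.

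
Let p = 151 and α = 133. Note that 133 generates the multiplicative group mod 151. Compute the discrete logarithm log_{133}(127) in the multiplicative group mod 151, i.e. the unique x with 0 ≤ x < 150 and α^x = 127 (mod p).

Baby-step giant-step with m = ceil(sqrt(150)) = 13.
Baby table (133^j mod 151 for j=0..12):
  0:1  1:133  2:22  3:57  4:31  5:46  6:78  7:106
  8:55  9:67  10:2  11:115  12:44
Giant step factor: 133^(-13) ≡ 102 (mod 151).
Scan 127·102^i mod 151 for i = 0, 1, …:
  i=0: 127   i=1: 119   i=2: 58   i=3: 27
  i=4: 36   i=5: 48   i=6: 64   i=7: 35
  i=8: 97   i=9: 79   i=10: 55
Match at i=10, j=8: x = 10·13 + 8 = 138.

138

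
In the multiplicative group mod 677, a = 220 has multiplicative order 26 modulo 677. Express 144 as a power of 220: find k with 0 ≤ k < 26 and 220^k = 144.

3

Successive powers of 220 modulo 677:
  220^0=1  220^1=220  220^2=333  220^3=144
So 220^3 ≡ 144 (mod 677), giving k = 3.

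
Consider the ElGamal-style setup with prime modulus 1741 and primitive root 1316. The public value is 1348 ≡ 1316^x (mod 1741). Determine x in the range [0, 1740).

Baby-step giant-step with m = ceil(sqrt(1740)) = 42.
Baby table (1316^j mod 1741 for j=0..41):
  0:1  1:1316  2:1302  3:288  4:1211  5:661  6:1117  7:568
  8:599  9:1352  10:1671  11:153  12:1133  13:732  14:539  15:737
  16:155  17:283  18:1595  19:1115  20:1418  21:1477  22:776  23:990
  24:572  25:640  26:1337  27:1082  28:1515  29:295  30:1718  31:1070
  32:1392  33:340  34:3  35:466  36:424  37:864  38:151  39:242
  40:1610  41:1704
Giant step factor: 1316^(-42) ≡ 342 (mod 1741).
Scan 1348·342^i mod 1741 for i = 0, 1, …:
  i=0: 1348   i=1: 1392
Match at i=1, j=32: x = 1·42 + 32 = 74.

74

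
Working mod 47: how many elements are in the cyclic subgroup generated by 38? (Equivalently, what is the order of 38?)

46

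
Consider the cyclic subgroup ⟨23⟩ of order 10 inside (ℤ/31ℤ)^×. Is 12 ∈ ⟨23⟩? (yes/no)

no

12 ∈ ⟨23⟩ iff 12^10 ≡ 1 (mod 31), since |⟨23⟩| = 10.
12^10 mod 31 = 25.
Since 25 ≠ 1, 12 does not lie in the subgroup.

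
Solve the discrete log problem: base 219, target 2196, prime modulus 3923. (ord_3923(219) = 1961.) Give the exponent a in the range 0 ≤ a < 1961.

1853

Baby-step giant-step with m = ceil(sqrt(1961)) = 45.
Baby table (219^j mod 3923 for j=0..44):
  0:1  1:219  2:885  3:1588  4:2548  5:946  6:3178  7:1611
  8:3662  9:1686  10:472  11:1370  12:1882  13:243  14:2218  15:3213
  16:1430  17:3253  18:2344  19:3346  20:3096  21:3268  22:1706  23:929
  24:3378  25:2258  26:204  27:1523  28:82  29:2266  30:1956  31:757
  32:1017  33:3035  34:1678  35:2643  36:2136  37:947  38:3397  39:2496
  40:1327  41:311  42:1418  43:625  44:3493
Giant step factor: 219^(-45) ≡ 3705 (mod 3923).
Scan 2196·3705^i mod 3923 for i = 0, 1, …:
  i=0: 2196   i=1: 3801   i=2: 3058   i=3: 266
  i=4: 857   i=5: 1478   i=6: 3405   i=7: 3080
  i=8: 3316   i=9: 2867     …   i=40: 775
  i=41: 3662
Match at i=41, j=8: a = 41·45 + 8 = 1853.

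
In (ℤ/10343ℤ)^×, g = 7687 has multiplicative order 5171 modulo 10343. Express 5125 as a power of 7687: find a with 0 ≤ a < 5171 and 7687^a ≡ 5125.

Baby-step giant-step with m = ceil(sqrt(5171)) = 72.
Baby table (7687^j mod 10343 for j=0..71):
  0:1  1:7687  2:410  3:7398  4:2612  5:2681  6:5591  7:2852
  8:6507  9:561  10:9719  11:2464  12:2735  13:6969  14:4306  15:2622
  16:7150  17:9691  18:4431  19:1598  20:6685  21:3571  22:10298  23:5747
  24:2236  25:8409  26:6576  27:3471  28:6980  29:6119  30:7132  31:5784
  32:7394  33:2893  34:1041  35:7028  36:2747  37:6126  38:9226  39:8654
  40:7465  41:491  42:9465  43:4793  44:2025  45:10303  46:2810  47:4286
  48:4027  49:9293  50:6533  51:3906  52:10036  53:8638  54:8589  55:4274
  56:4870  57:4373  58:501  59:3591  60:8893  61:3604  62:5394  63:8934
  64:8481  65:1518  66:1962  67:1800  68:8009  69:3647  70:4959  71:5878
Giant step factor: 7687^(-72) ≡ 8943 (mod 10343).
Scan 5125·8943^i mod 10343 for i = 0, 1, …:
  i=0: 5125   i=1: 3042   i=2: 2516   i=3: 4563
  i=4: 3774   i=5: 1673   i=6: 5661   i=7: 7681
  i=8: 3320   i=9: 6350     …   i=26: 4324
  i=27: 7398
Match at i=27, j=3: a = 27·72 + 3 = 1947.

1947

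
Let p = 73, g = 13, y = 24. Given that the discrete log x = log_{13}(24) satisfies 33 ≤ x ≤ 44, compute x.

42

Compute 13^33 mod 73 = 52, then multiply by 13 repeatedly:
  13^33=52  13^34=19  13^35=28  13^36=72  13^37=60
  13^38=50  13^39=66  13^40=55  13^41=58  13^42=24
Found 24 at exponent 42.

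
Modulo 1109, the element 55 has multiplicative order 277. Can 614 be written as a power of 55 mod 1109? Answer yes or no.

614 ∈ ⟨55⟩ iff 614^277 ≡ 1 (mod 1109), since |⟨55⟩| = 277.
614^277 mod 1109 = 1.
Since 1 = 1, 614 lies in the subgroup.

yes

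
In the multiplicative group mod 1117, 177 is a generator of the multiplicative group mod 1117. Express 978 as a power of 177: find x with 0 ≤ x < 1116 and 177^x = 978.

1014

Baby-step giant-step with m = ceil(sqrt(1116)) = 34.
Baby table (177^j mod 1117 for j=0..33):
  0:1  1:177  2:53  3:445  4:575  5:128  6:316  7:82
  8:1110  9:995  10:746  11:236  12:443  13:221  14:22  15:543
  16:49  17:854  18:363  19:582  20:250  21:687  22:963  23:667
  24:774  25:724  26:810  27:394  28:484  29:776  30:1078  31:916
  32:167  33:517
Giant step factor: 177^(-34) ≡ 1025 (mod 1117).
Scan 978·1025^i mod 1117 for i = 0, 1, …:
  i=0: 978   i=1: 501   i=2: 822   i=3: 332
  i=4: 732   i=5: 793   i=6: 766   i=7: 1016
  i=8: 356   i=9: 758     …   i=28: 189
  i=29: 484
Match at i=29, j=28: x = 29·34 + 28 = 1014.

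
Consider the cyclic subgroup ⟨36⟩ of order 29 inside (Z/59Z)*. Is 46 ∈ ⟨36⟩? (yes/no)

yes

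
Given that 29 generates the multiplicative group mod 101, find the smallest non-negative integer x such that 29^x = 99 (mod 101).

Baby-step giant-step with m = ceil(sqrt(100)) = 10.
Baby table (29^j mod 101 for j=0..9):
  0:1  1:29  2:33  3:48  4:79  5:69  6:82  7:55
  8:80  9:98
Giant step factor: 29^(-10) ≡ 65 (mod 101).
Scan 99·65^i mod 101 for i = 0, 1, …:
  i=0: 99   i=1: 72   i=2: 34   i=3: 89
  i=4: 28   i=5: 2   i=6: 29
Match at i=6, j=1: x = 6·10 + 1 = 61.

61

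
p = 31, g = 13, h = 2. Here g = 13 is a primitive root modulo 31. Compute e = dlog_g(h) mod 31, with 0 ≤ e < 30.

Successive powers of 13 modulo 31:
  13^0=1  13^1=13  13^2=14  13^3=27  13^4=10  13^5=6
  13^6=16  13^7=22  13^8=7  13^9=29  13^10=5  13^11=3
  13^12=8  13^13=11  13^14=19  13^15=30  13^16=18  13^17=17
  13^18=4  13^19=21  13^20=25  13^21=15  13^22=9  13^23=24
  13^24=2
So 13^24 ≡ 2 (mod 31), giving e = 24.

24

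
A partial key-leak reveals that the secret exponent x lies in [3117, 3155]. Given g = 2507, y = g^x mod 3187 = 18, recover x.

3125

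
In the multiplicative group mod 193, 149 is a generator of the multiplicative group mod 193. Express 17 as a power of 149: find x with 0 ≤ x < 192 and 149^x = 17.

77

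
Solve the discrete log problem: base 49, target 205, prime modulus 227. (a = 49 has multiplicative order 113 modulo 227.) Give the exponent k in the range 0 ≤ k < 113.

Successive powers of 49 modulo 227:
  49^0=1  49^1=49  49^2=131  49^3=63  49^4=136  49^5=81
  49^6=110  49^7=169  49^8=109  49^9=120  49^10=205
So 49^10 ≡ 205 (mod 227), giving k = 10.

10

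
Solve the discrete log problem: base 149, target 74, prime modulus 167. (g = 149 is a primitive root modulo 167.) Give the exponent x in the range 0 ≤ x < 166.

11

Successive powers of 149 modulo 167:
  149^0=1  149^1=149  149^2=157  149^3=13  149^4=100  149^5=37
  149^6=2  149^7=131  149^8=147  149^9=26  149^10=33  149^11=74
So 149^11 ≡ 74 (mod 167), giving x = 11.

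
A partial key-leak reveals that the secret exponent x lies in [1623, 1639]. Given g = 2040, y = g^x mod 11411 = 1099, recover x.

1626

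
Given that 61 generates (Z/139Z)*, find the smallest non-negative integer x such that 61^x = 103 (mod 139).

75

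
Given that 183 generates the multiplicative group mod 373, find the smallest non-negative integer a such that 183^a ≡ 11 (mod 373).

259

Baby-step giant-step with m = ceil(sqrt(372)) = 20.
Baby table (183^j mod 373 for j=0..19):
  0:1  1:183  2:292  3:97  4:220  5:349  6:84  7:79
  8:283  9:315  10:203  11:222  12:342  13:295  14:273  15:350
  16:267  17:371  18:7  19:162
Giant step factor: 183^(-20) ≡ 348 (mod 373).
Scan 11·348^i mod 373 for i = 0, 1, …:
  i=0: 11   i=1: 98   i=2: 161   i=3: 78
  i=4: 288   i=5: 260   i=6: 214   i=7: 245
  i=8: 216   i=9: 195   i=10: 347   i=11: 277
  i=12: 162
Match at i=12, j=19: a = 12·20 + 19 = 259.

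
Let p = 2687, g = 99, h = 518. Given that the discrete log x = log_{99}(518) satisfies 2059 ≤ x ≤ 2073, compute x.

Compute 99^2059 mod 2687 = 1883, then multiply by 99 repeatedly:
  99^2059=1883  99^2060=1014  99^2061=967  99^2062=1688  99^2063=518
Found 518 at exponent 2063.

2063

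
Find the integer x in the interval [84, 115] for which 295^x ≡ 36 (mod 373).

Compute 295^84 mod 373 = 144, then multiply by 295 repeatedly:
  295^84=144  295^85=331  295^86=292  295^87=350  295^88=302
  295^89=316  295^90=343  295^91=102  295^92=250  295^93=269
  295^94=279  295^95=245  295^96=286  295^97=72  295^98=352
  295^99=146  295^100=175  295^101=151  295^102=158  295^103=358
  295^104=51  295^105=125  295^106=321  295^107=326  295^108=309
  295^109=143  295^110=36
Found 36 at exponent 110.

110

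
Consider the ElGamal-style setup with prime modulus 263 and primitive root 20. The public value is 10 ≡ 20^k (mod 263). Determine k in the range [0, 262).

Baby-step giant-step with m = ceil(sqrt(262)) = 17.
Baby table (20^j mod 263 for j=0..16):
  0:1  1:20  2:137  3:110  4:96  5:79  6:2  7:40
  8:11  9:220  10:192  11:158  12:4  13:80  14:22  15:177
  16:121
Giant step factor: 20^(-17) ≡ 134 (mod 263).
Scan 10·134^i mod 263 for i = 0, 1, …:
  i=0: 10   i=1: 25   i=2: 194   i=3: 222
  i=4: 29   i=5: 204   i=6: 247   i=7: 223
  i=8: 163   i=9: 13     …   i=14: 160
  i=15: 137
Match at i=15, j=2: k = 15·17 + 2 = 257.

257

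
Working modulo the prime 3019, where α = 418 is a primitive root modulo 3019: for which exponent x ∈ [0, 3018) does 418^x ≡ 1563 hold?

Baby-step giant-step with m = ceil(sqrt(3018)) = 55.
Baby table (418^j mod 3019 for j=0..54):
  0:1  1:418  2:2641  3:2003  4:991  5:635  6:2777  7:1490
  8:906  9:1333  10:1698  11:299  12:1203  13:1700  14:1135  15:447
  16:2687  17:98  18:1717  19:2203  20:59  21:510  22:1850  23:436
  24:1108  25:1237  26:817  27:359  28:2131  29:153  30:555  31:2546
  32:1540  33:673  34:547  35:2221  36:1545  37:2763  38:1676  39:160
  40:462  41:2919  42:466  43:1572  44:1973  45:527  46:2918  47:48
  48:1950  49:2989  50:2555  51:2283  52:290  53:460  54:2083
Giant step factor: 418^(-55) ≡ 42 (mod 3019).
Scan 1563·42^i mod 3019 for i = 0, 1, …:
  i=0: 1563   i=1: 2247   i=2: 785   i=3: 2780
  i=4: 2038   i=5: 1064   i=6: 2422   i=7: 2097
  i=8: 523   i=9: 833   i=10: 1777   i=11: 2178
  i=12: 906
Match at i=12, j=8: x = 12·55 + 8 = 668.

668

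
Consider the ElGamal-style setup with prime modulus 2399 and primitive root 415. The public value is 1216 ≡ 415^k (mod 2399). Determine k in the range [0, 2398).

755

Baby-step giant-step with m = ceil(sqrt(2398)) = 49.
Baby table (415^j mod 2399 for j=0..48):
  0:1  1:415  2:1896  3:2367  4:1114  5:1702  6:1024  7:337
  8:713  9:818  10:1211  11:1174  12:213  13:2031  14:816  15:381
  16:2180  17:277  18:2202  19:2210  20:732  21:1506  22:1250  23:566
  24:2187  25:783  26:1080  27:1986  28:1333  29:1425  30:1221  31:526
  32:2380  33:1711  34:2360  35:608  36:425  37:1248  38:2135  39:794
  40:847  41:1251  42:981  43:1684  44:751  45:2194  46:1289  47:2357
  48:1762
Giant step factor: 415^(-49) ≡ 227 (mod 2399).
Scan 1216·227^i mod 2399 for i = 0, 1, …:
  i=0: 1216   i=1: 147   i=2: 2182   i=3: 1120
  i=4: 2345   i=5: 2136   i=6: 274   i=7: 2223
  i=8: 831   i=9: 1515     …   i=14: 278
  i=15: 732
Match at i=15, j=20: k = 15·49 + 20 = 755.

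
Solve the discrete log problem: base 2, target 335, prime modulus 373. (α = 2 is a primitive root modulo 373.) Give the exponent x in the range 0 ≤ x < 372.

214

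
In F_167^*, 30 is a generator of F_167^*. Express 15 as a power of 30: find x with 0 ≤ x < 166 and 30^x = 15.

13

Baby-step giant-step with m = ceil(sqrt(166)) = 13.
Baby table (30^j mod 167 for j=0..12):
  0:1  1:30  2:65  3:113  4:50  5:164  6:77  7:139
  8:162  9:17  10:9  11:103  12:84
Giant step factor: 30^(-13) ≡ 78 (mod 167).
Scan 15·78^i mod 167 for i = 0, 1, …:
  i=0: 15   i=1: 1
Match at i=1, j=0: x = 1·13 + 0 = 13.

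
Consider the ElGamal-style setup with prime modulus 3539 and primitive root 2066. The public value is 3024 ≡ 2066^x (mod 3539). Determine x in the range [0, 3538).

109

Baby-step giant-step with m = ceil(sqrt(3538)) = 60.
Baby table (2066^j mod 3539 for j=0..59):
  0:1  1:2066  2:322  3:3459  4:1053  5:2552  6:2861  7:696
  8:1102  9:1155  10:944  11:315  12:3153  13:2338  14:3112  15:2568
  16:527  17:2309  18:3361  19:308  20:2847  21:84  22:133  23:2275
  24:358  25:3516  26:2028  27:3211  28:1840  29:554  30:1467  31:1438
  32:1687  33:2966  34:1747  35:3061  36:3372  37:1800  38:2850  39:2743
  40:1099  41:2035  42:3517  43:555  44:3533  45:1760  46:1607  47:480
  48:760  49:2383  50:529  51:2902  52:466  53:148  54:1414  55:1649
  56:2316  57:128  58:2562  59:2287
Giant step factor: 2066^(-60) ≡ 1624 (mod 3539).
Scan 3024·1624^i mod 3539 for i = 0, 1, …:
  i=0: 3024   i=1: 2383
Match at i=1, j=49: x = 1·60 + 49 = 109.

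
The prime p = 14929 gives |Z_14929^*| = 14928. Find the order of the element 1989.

The order of 1989 must divide p − 1 = 14928 = 2^4 · 3 · 311.
Divisors: 1, 2, 3, 4, 6, 8, 12, 16, 24, 48, 311, 622, 933, 1244, 1866, 2488, 3732, 4976, 7464, 14928.
Check each in increasing order: 1989^1 ≡ 1989;  1989^2 ≡ 14865;  1989^3 ≡ 7065;  1989^4 ≡ 4096;  1989^6 ≡ 6578;  1989^8 ≡ 11949;  1989^12 ≡ 5842;  1989^16 ≡ 12574;  1989^24 ≡ 1270;  1989^48 ≡ 568;  1989^311 ≡ 1.
Smallest exponent giving 1 is 311.

311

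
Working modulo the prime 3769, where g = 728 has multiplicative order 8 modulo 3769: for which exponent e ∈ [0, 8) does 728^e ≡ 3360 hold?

3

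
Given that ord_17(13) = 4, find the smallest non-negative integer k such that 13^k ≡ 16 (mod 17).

Successive powers of 13 modulo 17:
  13^0=1  13^1=13  13^2=16
So 13^2 ≡ 16 (mod 17), giving k = 2.

2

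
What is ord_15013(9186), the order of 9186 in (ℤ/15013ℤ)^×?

The order of 9186 must divide p − 1 = 15012 = 2^2 · 3^3 · 139.
Divisors: 1, 2, 3, 4, 6, 9, 12, 18, 27, 36, 54, 108, 139, 278, 417, 556, 834, 1251, 1668, 2502, 3753, 5004, 7506, 15012.
Check each in increasing order: 9186^1 ≡ 9186;  9186^2 ≡ 9536;  9186^3 ≡ 11854;  9186^4 ≡ 1555;  9186^6 ≡ 10649;  9186^9 ≡ 3942;  9186^12 ≡ 8012;  9186^18 ≡ 909;  9186^27 ≡ 10184;  9186^36 ≡ 566;  9186^54 ≡ 4052;  9186^108 ≡ 9495;  9186^139 ≡ 11821;  9186^278 ≡ 10050;  9186^417 ≡ 3181;  9186^556 ≡ 10049;  9186^834 ≡ 15012;  9186^1251 ≡ 11832;  9186^1668 ≡ 1.
Smallest exponent giving 1 is 1668.

1668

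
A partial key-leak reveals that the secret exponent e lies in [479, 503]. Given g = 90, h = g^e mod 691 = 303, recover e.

Compute 90^479 mod 691 = 74, then multiply by 90 repeatedly:
  90^479=74  90^480=441  90^481=303
Found 303 at exponent 481.

481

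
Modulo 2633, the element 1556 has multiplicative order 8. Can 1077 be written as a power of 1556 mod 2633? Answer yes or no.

⟨1556⟩ has order 8; its elements mod 2633 are {1, 885, 1077, 1224, 1409, 1556, 1748, 2632}.
1077 is in this set.

yes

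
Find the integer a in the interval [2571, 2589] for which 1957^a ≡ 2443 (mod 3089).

Compute 1957^2571 mod 3089 = 503, then multiply by 1957 repeatedly:
  1957^2571=503  1957^2572=2069  1957^2573=2443
Found 2443 at exponent 2573.

2573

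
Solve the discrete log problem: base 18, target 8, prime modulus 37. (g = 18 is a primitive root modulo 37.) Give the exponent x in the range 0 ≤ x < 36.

15

Successive powers of 18 modulo 37:
  18^0=1  18^1=18  18^2=28  18^3=23  18^4=7  18^5=15
  18^6=11  18^7=13  18^8=12  18^9=31  18^10=3  18^11=17
  18^12=10  18^13=32  18^14=21  18^15=8
So 18^15 ≡ 8 (mod 37), giving x = 15.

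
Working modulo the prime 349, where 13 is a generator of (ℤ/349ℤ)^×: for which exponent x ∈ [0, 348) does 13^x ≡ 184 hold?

Baby-step giant-step with m = ceil(sqrt(348)) = 19.
Baby table (13^j mod 349 for j=0..18):
  0:1  1:13  2:169  3:103  4:292  5:306  6:139  7:62
  8:108  9:8  10:104  11:305  12:126  13:242  14:5  15:65
  16:147  17:166  18:64
Giant step factor: 13^(-19) ≡ 112 (mod 349).
Scan 184·112^i mod 349 for i = 0, 1, …:
  i=0: 184   i=1: 17   i=2: 159   i=3: 9
  i=4: 310   i=5: 169
Match at i=5, j=2: x = 5·19 + 2 = 97.

97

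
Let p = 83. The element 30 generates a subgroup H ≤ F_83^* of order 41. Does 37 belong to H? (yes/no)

37 ∈ ⟨30⟩ iff 37^41 ≡ 1 (mod 83), since |⟨30⟩| = 41.
37^41 mod 83 = 1.
Since 1 = 1, 37 lies in the subgroup.

yes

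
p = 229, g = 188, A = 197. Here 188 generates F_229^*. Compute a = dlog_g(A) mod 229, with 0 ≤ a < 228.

Baby-step giant-step with m = ceil(sqrt(228)) = 16.
Baby table (188^j mod 229 for j=0..15):
  0:1  1:188  2:78  3:8  4:130  5:166  6:64  7:124
  8:183  9:54  10:76  11:90  12:203  13:150  14:33  15:21
Giant step factor: 188^(-16) ≡ 25 (mod 229).
Scan 197·25^i mod 229 for i = 0, 1, …:
  i=0: 197   i=1: 116   i=2: 152   i=3: 136
  i=4: 194   i=5: 41   i=6: 109   i=7: 206
  i=8: 112   i=9: 52   i=10: 155   i=11: 211
  i=12: 8
Match at i=12, j=3: a = 12·16 + 3 = 195.

195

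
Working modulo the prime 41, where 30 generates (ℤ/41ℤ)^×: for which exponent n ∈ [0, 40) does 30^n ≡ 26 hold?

39

Successive powers of 30 modulo 41:
  30^0=1  30^1=30  30^2=39  30^3=22  30^4=4  30^5=38
  30^6=33  30^7=6  30^8=16  30^9=29  30^10=9  30^11=24
  30^12=23  30^13=34  30^14=36  30^15=14  30^16=10  30^17=13
  30^18=21  30^19=15  30^20=40  30^21=11  30^22=2  30^23=19
  30^24=37  30^25=3  30^26=8  30^27=35  30^28=25  30^29=12
  30^30=32  30^31=17  30^32=18  30^33=7  30^34=5  30^35=27
  30^36=31  30^37=28  30^38=20  30^39=26
So 30^39 ≡ 26 (mod 41), giving n = 39.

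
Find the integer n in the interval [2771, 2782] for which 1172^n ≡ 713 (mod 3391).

2776

Compute 1172^2771 mod 3391 = 2671, then multiply by 1172 repeatedly:
  1172^2771=2671  1172^2772=519  1172^2773=1279  1172^2774=166  1172^2775=1265
  1172^2776=713
Found 713 at exponent 2776.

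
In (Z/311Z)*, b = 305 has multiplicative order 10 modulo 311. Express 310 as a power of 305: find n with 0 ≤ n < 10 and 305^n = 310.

5

Successive powers of 305 modulo 311:
  305^0=1  305^1=305  305^2=36  305^3=95  305^4=52  305^5=310
So 305^5 ≡ 310 (mod 311), giving n = 5.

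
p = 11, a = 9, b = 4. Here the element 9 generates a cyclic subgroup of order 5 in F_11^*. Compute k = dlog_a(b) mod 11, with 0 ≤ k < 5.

2

Successive powers of 9 modulo 11:
  9^0=1  9^1=9  9^2=4
So 9^2 ≡ 4 (mod 11), giving k = 2.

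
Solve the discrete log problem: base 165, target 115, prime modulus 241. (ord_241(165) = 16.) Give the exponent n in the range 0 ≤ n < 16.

11

Successive powers of 165 modulo 241:
  165^0=1  165^1=165  165^2=233  165^3=126  165^4=64  165^5=197
  165^6=211  165^7=111  165^8=240  165^9=76  165^10=8  165^11=115
So 165^11 ≡ 115 (mod 241), giving n = 11.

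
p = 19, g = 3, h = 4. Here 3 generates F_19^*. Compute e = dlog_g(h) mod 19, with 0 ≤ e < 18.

Successive powers of 3 modulo 19:
  3^0=1  3^1=3  3^2=9  3^3=8  3^4=5  3^5=15
  3^6=7  3^7=2  3^8=6  3^9=18  3^10=16  3^11=10
  3^12=11  3^13=14  3^14=4
So 3^14 ≡ 4 (mod 19), giving e = 14.

14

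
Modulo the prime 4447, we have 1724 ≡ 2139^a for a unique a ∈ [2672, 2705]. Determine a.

Compute 2139^2672 mod 4447 = 2148, then multiply by 2139 repeatedly:
  2139^2672=2148  2139^2673=821  2139^2674=4001  2139^2675=2111  2139^2676=1724
Found 1724 at exponent 2676.

2676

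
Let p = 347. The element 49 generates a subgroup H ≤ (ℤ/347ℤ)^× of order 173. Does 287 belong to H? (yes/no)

yes

287 ∈ ⟨49⟩ iff 287^173 ≡ 1 (mod 347), since |⟨49⟩| = 173.
287^173 mod 347 = 1.
Since 1 = 1, 287 lies in the subgroup.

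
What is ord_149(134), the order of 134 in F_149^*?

The order of 134 must divide p − 1 = 148 = 2^2 · 37.
Divisors: 1, 2, 4, 37, 74, 148.
Check each in increasing order: 134^1 ≡ 134;  134^2 ≡ 76;  134^4 ≡ 114;  134^37 ≡ 105;  134^74 ≡ 148;  134^148 ≡ 1.
Smallest exponent giving 1 is 148.

148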